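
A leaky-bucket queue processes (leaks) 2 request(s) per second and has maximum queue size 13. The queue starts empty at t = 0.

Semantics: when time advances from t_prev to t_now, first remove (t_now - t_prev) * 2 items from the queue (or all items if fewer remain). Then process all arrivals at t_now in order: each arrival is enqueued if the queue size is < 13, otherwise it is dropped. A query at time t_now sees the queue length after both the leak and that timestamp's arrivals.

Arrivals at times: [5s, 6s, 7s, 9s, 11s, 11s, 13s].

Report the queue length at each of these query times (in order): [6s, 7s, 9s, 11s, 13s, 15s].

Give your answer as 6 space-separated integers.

Queue lengths at query times:
  query t=6s: backlog = 1
  query t=7s: backlog = 1
  query t=9s: backlog = 1
  query t=11s: backlog = 2
  query t=13s: backlog = 1
  query t=15s: backlog = 0

Answer: 1 1 1 2 1 0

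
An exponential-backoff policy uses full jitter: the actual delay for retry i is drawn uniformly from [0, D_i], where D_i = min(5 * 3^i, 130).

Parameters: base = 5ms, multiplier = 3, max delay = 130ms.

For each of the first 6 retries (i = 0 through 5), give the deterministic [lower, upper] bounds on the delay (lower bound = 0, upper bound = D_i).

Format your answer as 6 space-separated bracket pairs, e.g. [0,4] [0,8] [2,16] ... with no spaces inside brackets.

Answer: [0,5] [0,15] [0,45] [0,130] [0,130] [0,130]

Derivation:
Computing bounds per retry:
  i=0: D_i=min(5*3^0,130)=5, bounds=[0,5]
  i=1: D_i=min(5*3^1,130)=15, bounds=[0,15]
  i=2: D_i=min(5*3^2,130)=45, bounds=[0,45]
  i=3: D_i=min(5*3^3,130)=130, bounds=[0,130]
  i=4: D_i=min(5*3^4,130)=130, bounds=[0,130]
  i=5: D_i=min(5*3^5,130)=130, bounds=[0,130]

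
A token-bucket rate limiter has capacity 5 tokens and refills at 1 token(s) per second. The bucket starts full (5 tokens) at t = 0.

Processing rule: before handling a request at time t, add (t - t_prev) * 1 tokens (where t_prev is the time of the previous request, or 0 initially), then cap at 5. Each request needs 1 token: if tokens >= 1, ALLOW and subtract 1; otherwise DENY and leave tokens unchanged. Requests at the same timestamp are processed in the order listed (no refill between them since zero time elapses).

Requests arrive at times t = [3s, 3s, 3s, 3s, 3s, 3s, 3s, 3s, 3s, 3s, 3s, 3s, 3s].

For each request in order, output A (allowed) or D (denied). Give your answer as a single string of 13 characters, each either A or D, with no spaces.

Simulating step by step:
  req#1 t=3s: ALLOW
  req#2 t=3s: ALLOW
  req#3 t=3s: ALLOW
  req#4 t=3s: ALLOW
  req#5 t=3s: ALLOW
  req#6 t=3s: DENY
  req#7 t=3s: DENY
  req#8 t=3s: DENY
  req#9 t=3s: DENY
  req#10 t=3s: DENY
  req#11 t=3s: DENY
  req#12 t=3s: DENY
  req#13 t=3s: DENY

Answer: AAAAADDDDDDDD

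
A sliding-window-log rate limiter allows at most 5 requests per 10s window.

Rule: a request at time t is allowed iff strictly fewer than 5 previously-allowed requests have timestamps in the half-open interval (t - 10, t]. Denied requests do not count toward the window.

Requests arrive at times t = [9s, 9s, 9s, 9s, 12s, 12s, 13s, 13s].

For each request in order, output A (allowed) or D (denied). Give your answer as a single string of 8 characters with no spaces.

Tracking allowed requests in the window:
  req#1 t=9s: ALLOW
  req#2 t=9s: ALLOW
  req#3 t=9s: ALLOW
  req#4 t=9s: ALLOW
  req#5 t=12s: ALLOW
  req#6 t=12s: DENY
  req#7 t=13s: DENY
  req#8 t=13s: DENY

Answer: AAAAADDD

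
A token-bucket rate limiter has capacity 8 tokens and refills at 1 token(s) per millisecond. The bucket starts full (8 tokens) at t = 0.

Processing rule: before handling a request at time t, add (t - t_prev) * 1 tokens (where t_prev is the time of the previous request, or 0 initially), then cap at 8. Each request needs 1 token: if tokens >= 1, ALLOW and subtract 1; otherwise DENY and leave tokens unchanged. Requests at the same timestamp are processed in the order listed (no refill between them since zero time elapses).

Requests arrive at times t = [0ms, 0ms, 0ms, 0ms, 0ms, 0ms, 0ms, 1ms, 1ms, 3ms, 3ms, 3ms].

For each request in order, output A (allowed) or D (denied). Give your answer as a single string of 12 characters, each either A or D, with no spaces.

Answer: AAAAAAAAAAAD

Derivation:
Simulating step by step:
  req#1 t=0ms: ALLOW
  req#2 t=0ms: ALLOW
  req#3 t=0ms: ALLOW
  req#4 t=0ms: ALLOW
  req#5 t=0ms: ALLOW
  req#6 t=0ms: ALLOW
  req#7 t=0ms: ALLOW
  req#8 t=1ms: ALLOW
  req#9 t=1ms: ALLOW
  req#10 t=3ms: ALLOW
  req#11 t=3ms: ALLOW
  req#12 t=3ms: DENY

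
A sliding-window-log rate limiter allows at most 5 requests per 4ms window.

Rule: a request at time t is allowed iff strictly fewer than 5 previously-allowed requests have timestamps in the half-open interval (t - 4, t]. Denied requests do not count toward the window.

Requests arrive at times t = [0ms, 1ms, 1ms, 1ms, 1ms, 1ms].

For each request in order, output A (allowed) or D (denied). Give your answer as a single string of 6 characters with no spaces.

Tracking allowed requests in the window:
  req#1 t=0ms: ALLOW
  req#2 t=1ms: ALLOW
  req#3 t=1ms: ALLOW
  req#4 t=1ms: ALLOW
  req#5 t=1ms: ALLOW
  req#6 t=1ms: DENY

Answer: AAAAAD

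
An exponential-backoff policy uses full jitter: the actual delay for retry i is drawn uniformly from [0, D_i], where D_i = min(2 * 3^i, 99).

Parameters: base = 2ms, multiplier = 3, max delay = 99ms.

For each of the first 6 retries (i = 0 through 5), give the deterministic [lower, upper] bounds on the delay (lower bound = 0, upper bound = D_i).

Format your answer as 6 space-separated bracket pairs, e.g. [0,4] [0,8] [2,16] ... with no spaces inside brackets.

Answer: [0,2] [0,6] [0,18] [0,54] [0,99] [0,99]

Derivation:
Computing bounds per retry:
  i=0: D_i=min(2*3^0,99)=2, bounds=[0,2]
  i=1: D_i=min(2*3^1,99)=6, bounds=[0,6]
  i=2: D_i=min(2*3^2,99)=18, bounds=[0,18]
  i=3: D_i=min(2*3^3,99)=54, bounds=[0,54]
  i=4: D_i=min(2*3^4,99)=99, bounds=[0,99]
  i=5: D_i=min(2*3^5,99)=99, bounds=[0,99]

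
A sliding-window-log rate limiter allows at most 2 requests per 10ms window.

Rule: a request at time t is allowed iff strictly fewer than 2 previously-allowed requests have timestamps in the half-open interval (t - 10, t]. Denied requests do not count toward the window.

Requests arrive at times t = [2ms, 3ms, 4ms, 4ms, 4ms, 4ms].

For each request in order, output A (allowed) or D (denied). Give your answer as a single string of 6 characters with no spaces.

Tracking allowed requests in the window:
  req#1 t=2ms: ALLOW
  req#2 t=3ms: ALLOW
  req#3 t=4ms: DENY
  req#4 t=4ms: DENY
  req#5 t=4ms: DENY
  req#6 t=4ms: DENY

Answer: AADDDD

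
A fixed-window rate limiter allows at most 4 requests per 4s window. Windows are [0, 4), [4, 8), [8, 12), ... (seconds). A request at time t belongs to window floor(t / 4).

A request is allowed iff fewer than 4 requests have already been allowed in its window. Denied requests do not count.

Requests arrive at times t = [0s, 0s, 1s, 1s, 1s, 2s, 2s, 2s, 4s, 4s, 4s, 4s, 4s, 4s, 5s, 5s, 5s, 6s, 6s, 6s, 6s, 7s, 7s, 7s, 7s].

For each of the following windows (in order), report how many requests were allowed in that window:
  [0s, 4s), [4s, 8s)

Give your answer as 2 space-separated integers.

Processing requests:
  req#1 t=0s (window 0): ALLOW
  req#2 t=0s (window 0): ALLOW
  req#3 t=1s (window 0): ALLOW
  req#4 t=1s (window 0): ALLOW
  req#5 t=1s (window 0): DENY
  req#6 t=2s (window 0): DENY
  req#7 t=2s (window 0): DENY
  req#8 t=2s (window 0): DENY
  req#9 t=4s (window 1): ALLOW
  req#10 t=4s (window 1): ALLOW
  req#11 t=4s (window 1): ALLOW
  req#12 t=4s (window 1): ALLOW
  req#13 t=4s (window 1): DENY
  req#14 t=4s (window 1): DENY
  req#15 t=5s (window 1): DENY
  req#16 t=5s (window 1): DENY
  req#17 t=5s (window 1): DENY
  req#18 t=6s (window 1): DENY
  req#19 t=6s (window 1): DENY
  req#20 t=6s (window 1): DENY
  req#21 t=6s (window 1): DENY
  req#22 t=7s (window 1): DENY
  req#23 t=7s (window 1): DENY
  req#24 t=7s (window 1): DENY
  req#25 t=7s (window 1): DENY

Allowed counts by window: 4 4

Answer: 4 4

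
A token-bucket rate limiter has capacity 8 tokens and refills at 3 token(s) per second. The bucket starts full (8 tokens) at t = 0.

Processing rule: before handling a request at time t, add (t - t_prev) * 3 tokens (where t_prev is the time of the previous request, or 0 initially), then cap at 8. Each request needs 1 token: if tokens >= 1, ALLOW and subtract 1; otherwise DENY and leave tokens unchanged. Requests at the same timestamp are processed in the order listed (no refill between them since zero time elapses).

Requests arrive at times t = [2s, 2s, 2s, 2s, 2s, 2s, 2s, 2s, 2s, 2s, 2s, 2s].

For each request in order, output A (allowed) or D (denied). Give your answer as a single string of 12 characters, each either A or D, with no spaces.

Answer: AAAAAAAADDDD

Derivation:
Simulating step by step:
  req#1 t=2s: ALLOW
  req#2 t=2s: ALLOW
  req#3 t=2s: ALLOW
  req#4 t=2s: ALLOW
  req#5 t=2s: ALLOW
  req#6 t=2s: ALLOW
  req#7 t=2s: ALLOW
  req#8 t=2s: ALLOW
  req#9 t=2s: DENY
  req#10 t=2s: DENY
  req#11 t=2s: DENY
  req#12 t=2s: DENY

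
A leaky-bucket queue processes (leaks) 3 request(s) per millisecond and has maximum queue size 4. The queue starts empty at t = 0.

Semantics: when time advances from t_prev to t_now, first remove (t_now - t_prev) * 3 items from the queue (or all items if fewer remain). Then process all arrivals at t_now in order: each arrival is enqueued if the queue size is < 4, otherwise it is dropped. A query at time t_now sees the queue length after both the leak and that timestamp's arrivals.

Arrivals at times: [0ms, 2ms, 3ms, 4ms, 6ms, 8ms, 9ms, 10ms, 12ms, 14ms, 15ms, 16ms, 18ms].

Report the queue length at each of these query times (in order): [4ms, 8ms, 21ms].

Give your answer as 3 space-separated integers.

Queue lengths at query times:
  query t=4ms: backlog = 1
  query t=8ms: backlog = 1
  query t=21ms: backlog = 0

Answer: 1 1 0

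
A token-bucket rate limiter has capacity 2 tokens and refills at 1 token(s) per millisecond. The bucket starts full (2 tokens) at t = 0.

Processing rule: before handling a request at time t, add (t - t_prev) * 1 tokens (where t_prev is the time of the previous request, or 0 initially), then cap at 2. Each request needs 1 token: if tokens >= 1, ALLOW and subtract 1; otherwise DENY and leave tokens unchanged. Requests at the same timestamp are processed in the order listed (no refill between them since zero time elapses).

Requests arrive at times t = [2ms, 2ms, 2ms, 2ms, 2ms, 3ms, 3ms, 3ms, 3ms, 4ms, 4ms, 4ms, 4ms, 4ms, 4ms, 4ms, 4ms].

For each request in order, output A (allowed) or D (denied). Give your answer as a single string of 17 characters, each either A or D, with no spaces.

Answer: AADDDADDDADDDDDDD

Derivation:
Simulating step by step:
  req#1 t=2ms: ALLOW
  req#2 t=2ms: ALLOW
  req#3 t=2ms: DENY
  req#4 t=2ms: DENY
  req#5 t=2ms: DENY
  req#6 t=3ms: ALLOW
  req#7 t=3ms: DENY
  req#8 t=3ms: DENY
  req#9 t=3ms: DENY
  req#10 t=4ms: ALLOW
  req#11 t=4ms: DENY
  req#12 t=4ms: DENY
  req#13 t=4ms: DENY
  req#14 t=4ms: DENY
  req#15 t=4ms: DENY
  req#16 t=4ms: DENY
  req#17 t=4ms: DENY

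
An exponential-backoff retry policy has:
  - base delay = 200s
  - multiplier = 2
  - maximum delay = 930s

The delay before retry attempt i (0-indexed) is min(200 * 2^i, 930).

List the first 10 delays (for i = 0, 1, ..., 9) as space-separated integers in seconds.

Answer: 200 400 800 930 930 930 930 930 930 930

Derivation:
Computing each delay:
  i=0: min(200*2^0, 930) = 200
  i=1: min(200*2^1, 930) = 400
  i=2: min(200*2^2, 930) = 800
  i=3: min(200*2^3, 930) = 930
  i=4: min(200*2^4, 930) = 930
  i=5: min(200*2^5, 930) = 930
  i=6: min(200*2^6, 930) = 930
  i=7: min(200*2^7, 930) = 930
  i=8: min(200*2^8, 930) = 930
  i=9: min(200*2^9, 930) = 930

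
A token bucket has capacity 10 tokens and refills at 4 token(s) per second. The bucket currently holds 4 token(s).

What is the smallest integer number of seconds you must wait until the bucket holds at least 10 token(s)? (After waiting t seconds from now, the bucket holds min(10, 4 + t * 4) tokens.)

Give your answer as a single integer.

Answer: 2

Derivation:
Need 4 + t * 4 >= 10, so t >= 6/4.
Smallest integer t = ceil(6/4) = 2.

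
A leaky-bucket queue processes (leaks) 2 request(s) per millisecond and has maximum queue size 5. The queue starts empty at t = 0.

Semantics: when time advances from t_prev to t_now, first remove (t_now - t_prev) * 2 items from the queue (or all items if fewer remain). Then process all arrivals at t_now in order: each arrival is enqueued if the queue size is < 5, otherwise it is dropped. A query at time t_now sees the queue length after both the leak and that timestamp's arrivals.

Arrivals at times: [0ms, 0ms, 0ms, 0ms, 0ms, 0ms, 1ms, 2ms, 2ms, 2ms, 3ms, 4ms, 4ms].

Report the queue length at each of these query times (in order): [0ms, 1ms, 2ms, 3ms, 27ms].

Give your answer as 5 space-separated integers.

Answer: 5 4 5 4 0

Derivation:
Queue lengths at query times:
  query t=0ms: backlog = 5
  query t=1ms: backlog = 4
  query t=2ms: backlog = 5
  query t=3ms: backlog = 4
  query t=27ms: backlog = 0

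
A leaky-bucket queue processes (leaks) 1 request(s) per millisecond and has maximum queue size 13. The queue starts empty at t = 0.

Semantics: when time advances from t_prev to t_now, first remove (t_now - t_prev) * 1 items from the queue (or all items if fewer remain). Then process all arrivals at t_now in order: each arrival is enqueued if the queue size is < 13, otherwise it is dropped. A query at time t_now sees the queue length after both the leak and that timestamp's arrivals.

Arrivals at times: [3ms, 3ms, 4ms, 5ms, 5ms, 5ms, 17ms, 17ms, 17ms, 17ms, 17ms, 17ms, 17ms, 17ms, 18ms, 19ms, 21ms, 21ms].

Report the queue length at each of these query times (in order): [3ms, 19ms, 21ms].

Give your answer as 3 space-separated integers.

Queue lengths at query times:
  query t=3ms: backlog = 2
  query t=19ms: backlog = 8
  query t=21ms: backlog = 8

Answer: 2 8 8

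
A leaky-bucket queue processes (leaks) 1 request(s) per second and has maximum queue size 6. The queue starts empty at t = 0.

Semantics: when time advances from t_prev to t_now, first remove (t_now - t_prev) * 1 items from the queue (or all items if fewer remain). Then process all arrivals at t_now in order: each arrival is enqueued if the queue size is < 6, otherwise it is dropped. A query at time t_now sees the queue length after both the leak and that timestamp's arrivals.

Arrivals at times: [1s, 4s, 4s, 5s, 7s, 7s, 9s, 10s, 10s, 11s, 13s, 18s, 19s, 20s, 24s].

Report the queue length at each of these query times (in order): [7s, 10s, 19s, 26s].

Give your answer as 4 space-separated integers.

Answer: 2 2 1 0

Derivation:
Queue lengths at query times:
  query t=7s: backlog = 2
  query t=10s: backlog = 2
  query t=19s: backlog = 1
  query t=26s: backlog = 0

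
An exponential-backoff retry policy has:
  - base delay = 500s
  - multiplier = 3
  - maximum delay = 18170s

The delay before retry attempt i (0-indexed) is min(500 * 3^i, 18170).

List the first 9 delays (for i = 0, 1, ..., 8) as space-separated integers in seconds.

Answer: 500 1500 4500 13500 18170 18170 18170 18170 18170

Derivation:
Computing each delay:
  i=0: min(500*3^0, 18170) = 500
  i=1: min(500*3^1, 18170) = 1500
  i=2: min(500*3^2, 18170) = 4500
  i=3: min(500*3^3, 18170) = 13500
  i=4: min(500*3^4, 18170) = 18170
  i=5: min(500*3^5, 18170) = 18170
  i=6: min(500*3^6, 18170) = 18170
  i=7: min(500*3^7, 18170) = 18170
  i=8: min(500*3^8, 18170) = 18170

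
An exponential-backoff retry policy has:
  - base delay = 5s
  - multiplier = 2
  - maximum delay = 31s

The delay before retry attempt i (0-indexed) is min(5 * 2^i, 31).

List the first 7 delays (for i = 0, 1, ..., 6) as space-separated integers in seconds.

Computing each delay:
  i=0: min(5*2^0, 31) = 5
  i=1: min(5*2^1, 31) = 10
  i=2: min(5*2^2, 31) = 20
  i=3: min(5*2^3, 31) = 31
  i=4: min(5*2^4, 31) = 31
  i=5: min(5*2^5, 31) = 31
  i=6: min(5*2^6, 31) = 31

Answer: 5 10 20 31 31 31 31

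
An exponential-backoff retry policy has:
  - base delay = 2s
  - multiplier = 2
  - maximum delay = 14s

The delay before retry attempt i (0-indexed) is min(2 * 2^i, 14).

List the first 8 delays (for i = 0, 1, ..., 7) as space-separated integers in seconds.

Answer: 2 4 8 14 14 14 14 14

Derivation:
Computing each delay:
  i=0: min(2*2^0, 14) = 2
  i=1: min(2*2^1, 14) = 4
  i=2: min(2*2^2, 14) = 8
  i=3: min(2*2^3, 14) = 14
  i=4: min(2*2^4, 14) = 14
  i=5: min(2*2^5, 14) = 14
  i=6: min(2*2^6, 14) = 14
  i=7: min(2*2^7, 14) = 14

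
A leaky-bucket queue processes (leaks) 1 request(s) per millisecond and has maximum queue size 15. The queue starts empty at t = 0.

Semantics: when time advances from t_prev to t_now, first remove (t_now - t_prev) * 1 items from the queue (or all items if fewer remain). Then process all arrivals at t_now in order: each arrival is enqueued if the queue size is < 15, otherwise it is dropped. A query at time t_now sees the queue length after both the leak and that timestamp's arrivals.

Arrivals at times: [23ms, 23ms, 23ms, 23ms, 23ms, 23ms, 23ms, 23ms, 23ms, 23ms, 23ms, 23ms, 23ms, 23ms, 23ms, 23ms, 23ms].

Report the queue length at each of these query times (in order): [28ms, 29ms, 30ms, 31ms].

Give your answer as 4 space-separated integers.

Answer: 10 9 8 7

Derivation:
Queue lengths at query times:
  query t=28ms: backlog = 10
  query t=29ms: backlog = 9
  query t=30ms: backlog = 8
  query t=31ms: backlog = 7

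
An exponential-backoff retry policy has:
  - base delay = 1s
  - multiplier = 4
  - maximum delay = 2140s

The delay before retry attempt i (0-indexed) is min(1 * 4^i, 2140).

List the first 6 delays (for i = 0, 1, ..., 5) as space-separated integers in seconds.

Answer: 1 4 16 64 256 1024

Derivation:
Computing each delay:
  i=0: min(1*4^0, 2140) = 1
  i=1: min(1*4^1, 2140) = 4
  i=2: min(1*4^2, 2140) = 16
  i=3: min(1*4^3, 2140) = 64
  i=4: min(1*4^4, 2140) = 256
  i=5: min(1*4^5, 2140) = 1024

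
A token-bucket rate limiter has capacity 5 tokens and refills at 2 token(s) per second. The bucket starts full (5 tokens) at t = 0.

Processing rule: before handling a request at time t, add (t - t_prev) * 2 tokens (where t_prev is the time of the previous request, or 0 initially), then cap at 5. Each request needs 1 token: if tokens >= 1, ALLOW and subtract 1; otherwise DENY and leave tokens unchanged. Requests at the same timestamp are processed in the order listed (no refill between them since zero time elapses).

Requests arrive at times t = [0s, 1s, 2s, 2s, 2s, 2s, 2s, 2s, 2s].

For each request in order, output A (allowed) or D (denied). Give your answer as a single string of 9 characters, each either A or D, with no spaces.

Answer: AAAAAAADD

Derivation:
Simulating step by step:
  req#1 t=0s: ALLOW
  req#2 t=1s: ALLOW
  req#3 t=2s: ALLOW
  req#4 t=2s: ALLOW
  req#5 t=2s: ALLOW
  req#6 t=2s: ALLOW
  req#7 t=2s: ALLOW
  req#8 t=2s: DENY
  req#9 t=2s: DENY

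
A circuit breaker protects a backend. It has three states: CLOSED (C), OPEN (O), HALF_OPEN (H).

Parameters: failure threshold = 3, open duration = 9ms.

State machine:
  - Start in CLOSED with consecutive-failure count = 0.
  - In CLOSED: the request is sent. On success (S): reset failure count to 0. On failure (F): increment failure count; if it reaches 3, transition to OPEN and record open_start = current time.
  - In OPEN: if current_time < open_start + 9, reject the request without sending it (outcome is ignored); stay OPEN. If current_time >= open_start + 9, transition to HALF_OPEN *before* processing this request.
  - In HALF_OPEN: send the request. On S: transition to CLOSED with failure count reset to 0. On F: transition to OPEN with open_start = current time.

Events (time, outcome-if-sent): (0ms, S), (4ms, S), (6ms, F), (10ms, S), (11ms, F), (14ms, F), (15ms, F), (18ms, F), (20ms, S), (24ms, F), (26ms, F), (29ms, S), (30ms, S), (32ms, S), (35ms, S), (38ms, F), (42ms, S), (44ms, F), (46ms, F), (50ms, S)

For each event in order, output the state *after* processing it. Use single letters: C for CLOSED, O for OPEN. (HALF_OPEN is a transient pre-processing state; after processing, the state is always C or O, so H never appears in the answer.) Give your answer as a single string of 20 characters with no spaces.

State after each event:
  event#1 t=0ms outcome=S: state=CLOSED
  event#2 t=4ms outcome=S: state=CLOSED
  event#3 t=6ms outcome=F: state=CLOSED
  event#4 t=10ms outcome=S: state=CLOSED
  event#5 t=11ms outcome=F: state=CLOSED
  event#6 t=14ms outcome=F: state=CLOSED
  event#7 t=15ms outcome=F: state=OPEN
  event#8 t=18ms outcome=F: state=OPEN
  event#9 t=20ms outcome=S: state=OPEN
  event#10 t=24ms outcome=F: state=OPEN
  event#11 t=26ms outcome=F: state=OPEN
  event#12 t=29ms outcome=S: state=OPEN
  event#13 t=30ms outcome=S: state=OPEN
  event#14 t=32ms outcome=S: state=OPEN
  event#15 t=35ms outcome=S: state=CLOSED
  event#16 t=38ms outcome=F: state=CLOSED
  event#17 t=42ms outcome=S: state=CLOSED
  event#18 t=44ms outcome=F: state=CLOSED
  event#19 t=46ms outcome=F: state=CLOSED
  event#20 t=50ms outcome=S: state=CLOSED

Answer: CCCCCCOOOOOOOOCCCCCC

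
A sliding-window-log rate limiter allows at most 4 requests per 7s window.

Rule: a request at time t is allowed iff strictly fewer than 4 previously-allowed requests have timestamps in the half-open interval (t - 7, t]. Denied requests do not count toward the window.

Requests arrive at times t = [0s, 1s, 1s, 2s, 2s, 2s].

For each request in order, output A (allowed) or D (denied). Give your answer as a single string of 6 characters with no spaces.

Answer: AAAADD

Derivation:
Tracking allowed requests in the window:
  req#1 t=0s: ALLOW
  req#2 t=1s: ALLOW
  req#3 t=1s: ALLOW
  req#4 t=2s: ALLOW
  req#5 t=2s: DENY
  req#6 t=2s: DENY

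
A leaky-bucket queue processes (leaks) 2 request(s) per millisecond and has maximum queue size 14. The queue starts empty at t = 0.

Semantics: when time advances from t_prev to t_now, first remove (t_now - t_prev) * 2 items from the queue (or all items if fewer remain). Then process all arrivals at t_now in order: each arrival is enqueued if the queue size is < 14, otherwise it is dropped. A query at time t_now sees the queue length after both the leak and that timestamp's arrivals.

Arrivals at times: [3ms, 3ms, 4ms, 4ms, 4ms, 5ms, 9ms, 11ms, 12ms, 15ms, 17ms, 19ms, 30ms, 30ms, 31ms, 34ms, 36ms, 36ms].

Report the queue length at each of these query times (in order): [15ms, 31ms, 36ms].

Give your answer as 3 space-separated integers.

Answer: 1 1 2

Derivation:
Queue lengths at query times:
  query t=15ms: backlog = 1
  query t=31ms: backlog = 1
  query t=36ms: backlog = 2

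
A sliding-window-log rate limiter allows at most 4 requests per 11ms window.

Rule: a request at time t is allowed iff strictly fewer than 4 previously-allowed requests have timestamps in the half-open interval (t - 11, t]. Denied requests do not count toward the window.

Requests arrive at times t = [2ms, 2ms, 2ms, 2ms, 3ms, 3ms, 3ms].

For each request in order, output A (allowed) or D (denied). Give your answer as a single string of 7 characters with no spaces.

Answer: AAAADDD

Derivation:
Tracking allowed requests in the window:
  req#1 t=2ms: ALLOW
  req#2 t=2ms: ALLOW
  req#3 t=2ms: ALLOW
  req#4 t=2ms: ALLOW
  req#5 t=3ms: DENY
  req#6 t=3ms: DENY
  req#7 t=3ms: DENY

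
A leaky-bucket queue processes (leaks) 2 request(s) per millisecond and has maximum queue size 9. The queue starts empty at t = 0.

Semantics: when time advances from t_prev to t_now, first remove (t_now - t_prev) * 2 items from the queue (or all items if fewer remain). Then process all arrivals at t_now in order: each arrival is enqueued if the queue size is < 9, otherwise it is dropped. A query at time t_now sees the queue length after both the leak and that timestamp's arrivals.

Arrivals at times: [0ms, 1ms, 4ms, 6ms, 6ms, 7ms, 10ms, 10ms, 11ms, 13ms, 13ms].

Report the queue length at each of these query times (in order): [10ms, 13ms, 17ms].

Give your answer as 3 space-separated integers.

Answer: 2 2 0

Derivation:
Queue lengths at query times:
  query t=10ms: backlog = 2
  query t=13ms: backlog = 2
  query t=17ms: backlog = 0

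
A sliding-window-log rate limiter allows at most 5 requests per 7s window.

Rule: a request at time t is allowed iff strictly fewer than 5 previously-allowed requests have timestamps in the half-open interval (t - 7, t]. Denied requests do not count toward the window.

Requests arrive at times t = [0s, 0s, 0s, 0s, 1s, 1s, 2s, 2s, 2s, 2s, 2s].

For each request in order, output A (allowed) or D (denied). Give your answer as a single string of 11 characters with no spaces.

Tracking allowed requests in the window:
  req#1 t=0s: ALLOW
  req#2 t=0s: ALLOW
  req#3 t=0s: ALLOW
  req#4 t=0s: ALLOW
  req#5 t=1s: ALLOW
  req#6 t=1s: DENY
  req#7 t=2s: DENY
  req#8 t=2s: DENY
  req#9 t=2s: DENY
  req#10 t=2s: DENY
  req#11 t=2s: DENY

Answer: AAAAADDDDDD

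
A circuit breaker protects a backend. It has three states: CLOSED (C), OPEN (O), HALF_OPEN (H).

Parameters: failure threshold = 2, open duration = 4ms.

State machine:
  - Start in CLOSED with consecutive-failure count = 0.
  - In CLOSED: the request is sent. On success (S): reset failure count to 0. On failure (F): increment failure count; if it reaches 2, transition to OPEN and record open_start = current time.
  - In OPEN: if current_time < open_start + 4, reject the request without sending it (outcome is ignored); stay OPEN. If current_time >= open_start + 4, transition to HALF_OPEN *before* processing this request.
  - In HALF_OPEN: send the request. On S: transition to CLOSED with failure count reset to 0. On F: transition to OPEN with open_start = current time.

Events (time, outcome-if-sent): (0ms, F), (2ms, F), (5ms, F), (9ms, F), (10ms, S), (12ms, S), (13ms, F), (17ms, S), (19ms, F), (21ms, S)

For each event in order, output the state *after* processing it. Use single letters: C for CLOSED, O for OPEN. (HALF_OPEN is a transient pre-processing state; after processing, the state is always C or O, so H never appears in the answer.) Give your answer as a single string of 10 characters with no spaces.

Answer: COOOOOOCCC

Derivation:
State after each event:
  event#1 t=0ms outcome=F: state=CLOSED
  event#2 t=2ms outcome=F: state=OPEN
  event#3 t=5ms outcome=F: state=OPEN
  event#4 t=9ms outcome=F: state=OPEN
  event#5 t=10ms outcome=S: state=OPEN
  event#6 t=12ms outcome=S: state=OPEN
  event#7 t=13ms outcome=F: state=OPEN
  event#8 t=17ms outcome=S: state=CLOSED
  event#9 t=19ms outcome=F: state=CLOSED
  event#10 t=21ms outcome=S: state=CLOSED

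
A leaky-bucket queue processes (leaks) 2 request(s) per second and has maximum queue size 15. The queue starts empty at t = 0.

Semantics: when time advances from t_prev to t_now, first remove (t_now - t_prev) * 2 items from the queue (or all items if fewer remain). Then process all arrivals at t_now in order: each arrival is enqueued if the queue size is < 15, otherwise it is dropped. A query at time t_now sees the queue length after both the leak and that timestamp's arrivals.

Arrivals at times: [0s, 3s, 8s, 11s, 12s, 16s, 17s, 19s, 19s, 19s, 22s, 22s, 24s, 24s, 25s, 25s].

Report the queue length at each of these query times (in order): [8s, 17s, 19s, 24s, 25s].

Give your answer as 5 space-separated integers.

Queue lengths at query times:
  query t=8s: backlog = 1
  query t=17s: backlog = 1
  query t=19s: backlog = 3
  query t=24s: backlog = 2
  query t=25s: backlog = 2

Answer: 1 1 3 2 2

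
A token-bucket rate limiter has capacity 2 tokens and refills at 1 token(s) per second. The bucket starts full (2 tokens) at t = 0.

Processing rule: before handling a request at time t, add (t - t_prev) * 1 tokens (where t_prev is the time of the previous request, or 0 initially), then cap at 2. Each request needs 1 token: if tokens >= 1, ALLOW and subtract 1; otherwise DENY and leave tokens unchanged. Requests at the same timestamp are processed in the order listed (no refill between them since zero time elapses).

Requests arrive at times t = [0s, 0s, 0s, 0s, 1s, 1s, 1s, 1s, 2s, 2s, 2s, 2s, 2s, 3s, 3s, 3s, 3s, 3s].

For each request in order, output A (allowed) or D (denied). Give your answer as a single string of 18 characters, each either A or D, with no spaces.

Simulating step by step:
  req#1 t=0s: ALLOW
  req#2 t=0s: ALLOW
  req#3 t=0s: DENY
  req#4 t=0s: DENY
  req#5 t=1s: ALLOW
  req#6 t=1s: DENY
  req#7 t=1s: DENY
  req#8 t=1s: DENY
  req#9 t=2s: ALLOW
  req#10 t=2s: DENY
  req#11 t=2s: DENY
  req#12 t=2s: DENY
  req#13 t=2s: DENY
  req#14 t=3s: ALLOW
  req#15 t=3s: DENY
  req#16 t=3s: DENY
  req#17 t=3s: DENY
  req#18 t=3s: DENY

Answer: AADDADDDADDDDADDDD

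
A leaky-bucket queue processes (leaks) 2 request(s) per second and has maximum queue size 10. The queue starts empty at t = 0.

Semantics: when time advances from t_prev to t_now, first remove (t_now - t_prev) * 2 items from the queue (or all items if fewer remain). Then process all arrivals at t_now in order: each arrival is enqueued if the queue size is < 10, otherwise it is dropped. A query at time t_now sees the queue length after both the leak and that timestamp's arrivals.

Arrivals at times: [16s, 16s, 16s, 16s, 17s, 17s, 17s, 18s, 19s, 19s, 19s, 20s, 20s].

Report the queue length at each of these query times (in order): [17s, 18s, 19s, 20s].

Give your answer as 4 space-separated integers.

Queue lengths at query times:
  query t=17s: backlog = 5
  query t=18s: backlog = 4
  query t=19s: backlog = 5
  query t=20s: backlog = 5

Answer: 5 4 5 5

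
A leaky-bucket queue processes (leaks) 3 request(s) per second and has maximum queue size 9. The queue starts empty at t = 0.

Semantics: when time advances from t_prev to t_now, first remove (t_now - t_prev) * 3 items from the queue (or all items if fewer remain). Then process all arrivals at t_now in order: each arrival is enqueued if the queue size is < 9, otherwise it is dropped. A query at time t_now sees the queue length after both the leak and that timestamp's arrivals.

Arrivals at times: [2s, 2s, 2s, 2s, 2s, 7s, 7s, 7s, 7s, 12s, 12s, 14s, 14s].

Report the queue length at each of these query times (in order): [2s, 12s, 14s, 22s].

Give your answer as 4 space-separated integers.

Answer: 5 2 2 0

Derivation:
Queue lengths at query times:
  query t=2s: backlog = 5
  query t=12s: backlog = 2
  query t=14s: backlog = 2
  query t=22s: backlog = 0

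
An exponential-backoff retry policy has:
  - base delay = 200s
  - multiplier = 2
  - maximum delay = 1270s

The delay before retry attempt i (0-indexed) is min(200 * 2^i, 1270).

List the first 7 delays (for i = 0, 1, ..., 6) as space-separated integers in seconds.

Computing each delay:
  i=0: min(200*2^0, 1270) = 200
  i=1: min(200*2^1, 1270) = 400
  i=2: min(200*2^2, 1270) = 800
  i=3: min(200*2^3, 1270) = 1270
  i=4: min(200*2^4, 1270) = 1270
  i=5: min(200*2^5, 1270) = 1270
  i=6: min(200*2^6, 1270) = 1270

Answer: 200 400 800 1270 1270 1270 1270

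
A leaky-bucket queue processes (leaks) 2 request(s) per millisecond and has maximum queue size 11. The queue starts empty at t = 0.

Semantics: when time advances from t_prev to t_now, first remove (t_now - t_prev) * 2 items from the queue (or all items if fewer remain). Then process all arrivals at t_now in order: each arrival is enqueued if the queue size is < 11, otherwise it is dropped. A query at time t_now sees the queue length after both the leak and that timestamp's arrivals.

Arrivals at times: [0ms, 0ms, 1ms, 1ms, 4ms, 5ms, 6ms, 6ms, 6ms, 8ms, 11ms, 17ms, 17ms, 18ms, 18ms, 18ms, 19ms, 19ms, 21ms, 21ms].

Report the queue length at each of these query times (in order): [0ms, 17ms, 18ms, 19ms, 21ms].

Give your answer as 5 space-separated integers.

Queue lengths at query times:
  query t=0ms: backlog = 2
  query t=17ms: backlog = 2
  query t=18ms: backlog = 3
  query t=19ms: backlog = 3
  query t=21ms: backlog = 2

Answer: 2 2 3 3 2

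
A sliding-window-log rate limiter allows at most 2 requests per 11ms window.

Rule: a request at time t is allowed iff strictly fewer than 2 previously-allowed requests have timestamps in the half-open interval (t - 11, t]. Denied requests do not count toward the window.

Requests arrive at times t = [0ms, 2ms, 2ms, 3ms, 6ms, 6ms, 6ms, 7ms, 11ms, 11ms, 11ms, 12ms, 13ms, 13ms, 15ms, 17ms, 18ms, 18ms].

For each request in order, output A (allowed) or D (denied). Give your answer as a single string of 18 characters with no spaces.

Tracking allowed requests in the window:
  req#1 t=0ms: ALLOW
  req#2 t=2ms: ALLOW
  req#3 t=2ms: DENY
  req#4 t=3ms: DENY
  req#5 t=6ms: DENY
  req#6 t=6ms: DENY
  req#7 t=6ms: DENY
  req#8 t=7ms: DENY
  req#9 t=11ms: ALLOW
  req#10 t=11ms: DENY
  req#11 t=11ms: DENY
  req#12 t=12ms: DENY
  req#13 t=13ms: ALLOW
  req#14 t=13ms: DENY
  req#15 t=15ms: DENY
  req#16 t=17ms: DENY
  req#17 t=18ms: DENY
  req#18 t=18ms: DENY

Answer: AADDDDDDADDDADDDDD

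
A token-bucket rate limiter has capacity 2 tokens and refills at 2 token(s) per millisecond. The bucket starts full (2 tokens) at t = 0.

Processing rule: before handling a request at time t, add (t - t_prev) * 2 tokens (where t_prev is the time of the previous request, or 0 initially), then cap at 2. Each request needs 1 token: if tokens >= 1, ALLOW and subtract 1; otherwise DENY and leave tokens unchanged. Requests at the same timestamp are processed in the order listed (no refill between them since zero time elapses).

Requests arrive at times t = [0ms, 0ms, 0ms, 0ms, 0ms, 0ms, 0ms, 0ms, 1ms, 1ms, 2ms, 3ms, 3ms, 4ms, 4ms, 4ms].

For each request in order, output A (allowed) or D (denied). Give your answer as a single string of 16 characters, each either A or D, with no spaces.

Answer: AADDDDDDAAAAAAAD

Derivation:
Simulating step by step:
  req#1 t=0ms: ALLOW
  req#2 t=0ms: ALLOW
  req#3 t=0ms: DENY
  req#4 t=0ms: DENY
  req#5 t=0ms: DENY
  req#6 t=0ms: DENY
  req#7 t=0ms: DENY
  req#8 t=0ms: DENY
  req#9 t=1ms: ALLOW
  req#10 t=1ms: ALLOW
  req#11 t=2ms: ALLOW
  req#12 t=3ms: ALLOW
  req#13 t=3ms: ALLOW
  req#14 t=4ms: ALLOW
  req#15 t=4ms: ALLOW
  req#16 t=4ms: DENY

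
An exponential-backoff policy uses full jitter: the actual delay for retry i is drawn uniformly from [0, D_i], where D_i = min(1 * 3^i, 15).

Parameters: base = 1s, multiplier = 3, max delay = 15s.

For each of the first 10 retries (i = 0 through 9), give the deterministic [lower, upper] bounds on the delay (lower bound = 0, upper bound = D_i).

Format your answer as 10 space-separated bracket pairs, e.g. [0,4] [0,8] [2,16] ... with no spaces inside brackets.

Computing bounds per retry:
  i=0: D_i=min(1*3^0,15)=1, bounds=[0,1]
  i=1: D_i=min(1*3^1,15)=3, bounds=[0,3]
  i=2: D_i=min(1*3^2,15)=9, bounds=[0,9]
  i=3: D_i=min(1*3^3,15)=15, bounds=[0,15]
  i=4: D_i=min(1*3^4,15)=15, bounds=[0,15]
  i=5: D_i=min(1*3^5,15)=15, bounds=[0,15]
  i=6: D_i=min(1*3^6,15)=15, bounds=[0,15]
  i=7: D_i=min(1*3^7,15)=15, bounds=[0,15]
  i=8: D_i=min(1*3^8,15)=15, bounds=[0,15]
  i=9: D_i=min(1*3^9,15)=15, bounds=[0,15]

Answer: [0,1] [0,3] [0,9] [0,15] [0,15] [0,15] [0,15] [0,15] [0,15] [0,15]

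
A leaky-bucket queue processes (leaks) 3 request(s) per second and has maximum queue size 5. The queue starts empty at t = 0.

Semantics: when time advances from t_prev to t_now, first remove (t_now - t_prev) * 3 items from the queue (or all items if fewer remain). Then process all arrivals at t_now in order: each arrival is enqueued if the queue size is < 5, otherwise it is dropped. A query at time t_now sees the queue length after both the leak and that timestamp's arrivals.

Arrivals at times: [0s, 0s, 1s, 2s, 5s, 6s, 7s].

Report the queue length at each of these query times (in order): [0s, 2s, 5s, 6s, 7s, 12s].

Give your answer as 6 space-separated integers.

Answer: 2 1 1 1 1 0

Derivation:
Queue lengths at query times:
  query t=0s: backlog = 2
  query t=2s: backlog = 1
  query t=5s: backlog = 1
  query t=6s: backlog = 1
  query t=7s: backlog = 1
  query t=12s: backlog = 0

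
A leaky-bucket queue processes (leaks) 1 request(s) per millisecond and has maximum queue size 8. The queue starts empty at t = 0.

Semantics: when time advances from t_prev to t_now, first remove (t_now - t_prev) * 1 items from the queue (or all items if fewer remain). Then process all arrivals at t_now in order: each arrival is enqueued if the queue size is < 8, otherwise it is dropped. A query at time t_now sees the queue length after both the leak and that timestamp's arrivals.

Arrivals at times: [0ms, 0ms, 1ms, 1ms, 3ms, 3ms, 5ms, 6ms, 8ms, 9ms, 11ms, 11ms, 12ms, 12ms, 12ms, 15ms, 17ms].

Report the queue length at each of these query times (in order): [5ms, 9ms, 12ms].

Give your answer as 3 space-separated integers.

Queue lengths at query times:
  query t=5ms: backlog = 2
  query t=9ms: backlog = 1
  query t=12ms: backlog = 4

Answer: 2 1 4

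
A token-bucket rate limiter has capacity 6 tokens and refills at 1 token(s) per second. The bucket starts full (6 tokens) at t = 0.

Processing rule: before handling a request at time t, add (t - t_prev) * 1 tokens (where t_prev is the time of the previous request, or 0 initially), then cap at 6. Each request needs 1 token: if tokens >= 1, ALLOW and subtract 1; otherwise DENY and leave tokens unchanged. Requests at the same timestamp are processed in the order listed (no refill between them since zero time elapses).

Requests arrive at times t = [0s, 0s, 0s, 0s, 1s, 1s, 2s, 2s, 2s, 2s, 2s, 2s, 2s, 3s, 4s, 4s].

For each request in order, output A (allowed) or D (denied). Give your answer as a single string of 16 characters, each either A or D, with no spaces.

Answer: AAAAAAAADDDDDAAD

Derivation:
Simulating step by step:
  req#1 t=0s: ALLOW
  req#2 t=0s: ALLOW
  req#3 t=0s: ALLOW
  req#4 t=0s: ALLOW
  req#5 t=1s: ALLOW
  req#6 t=1s: ALLOW
  req#7 t=2s: ALLOW
  req#8 t=2s: ALLOW
  req#9 t=2s: DENY
  req#10 t=2s: DENY
  req#11 t=2s: DENY
  req#12 t=2s: DENY
  req#13 t=2s: DENY
  req#14 t=3s: ALLOW
  req#15 t=4s: ALLOW
  req#16 t=4s: DENY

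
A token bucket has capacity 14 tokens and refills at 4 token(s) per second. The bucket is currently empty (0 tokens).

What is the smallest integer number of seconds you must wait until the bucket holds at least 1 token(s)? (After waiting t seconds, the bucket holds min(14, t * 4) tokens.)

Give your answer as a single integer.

Need t * 4 >= 1, so t >= 1/4.
Smallest integer t = ceil(1/4) = 1.

Answer: 1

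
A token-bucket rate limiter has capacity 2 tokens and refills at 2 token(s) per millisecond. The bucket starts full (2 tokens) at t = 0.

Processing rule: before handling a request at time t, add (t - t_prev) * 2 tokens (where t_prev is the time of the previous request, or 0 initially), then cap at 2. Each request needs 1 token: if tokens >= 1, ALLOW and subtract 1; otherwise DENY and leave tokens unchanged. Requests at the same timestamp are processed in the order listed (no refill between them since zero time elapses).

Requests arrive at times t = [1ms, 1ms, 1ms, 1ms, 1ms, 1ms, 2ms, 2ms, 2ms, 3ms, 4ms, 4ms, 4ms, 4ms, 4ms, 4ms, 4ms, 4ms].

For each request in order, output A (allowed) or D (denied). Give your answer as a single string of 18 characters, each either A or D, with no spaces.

Answer: AADDDDAADAAADDDDDD

Derivation:
Simulating step by step:
  req#1 t=1ms: ALLOW
  req#2 t=1ms: ALLOW
  req#3 t=1ms: DENY
  req#4 t=1ms: DENY
  req#5 t=1ms: DENY
  req#6 t=1ms: DENY
  req#7 t=2ms: ALLOW
  req#8 t=2ms: ALLOW
  req#9 t=2ms: DENY
  req#10 t=3ms: ALLOW
  req#11 t=4ms: ALLOW
  req#12 t=4ms: ALLOW
  req#13 t=4ms: DENY
  req#14 t=4ms: DENY
  req#15 t=4ms: DENY
  req#16 t=4ms: DENY
  req#17 t=4ms: DENY
  req#18 t=4ms: DENY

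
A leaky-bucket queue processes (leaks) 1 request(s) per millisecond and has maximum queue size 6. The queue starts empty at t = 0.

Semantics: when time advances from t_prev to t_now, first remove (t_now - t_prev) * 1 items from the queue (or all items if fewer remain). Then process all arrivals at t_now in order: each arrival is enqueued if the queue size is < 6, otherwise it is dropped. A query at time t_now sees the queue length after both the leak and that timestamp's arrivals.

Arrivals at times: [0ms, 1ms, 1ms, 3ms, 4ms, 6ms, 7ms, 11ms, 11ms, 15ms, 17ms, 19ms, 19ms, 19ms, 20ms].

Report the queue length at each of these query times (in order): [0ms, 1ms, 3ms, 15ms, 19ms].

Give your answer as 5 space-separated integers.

Queue lengths at query times:
  query t=0ms: backlog = 1
  query t=1ms: backlog = 2
  query t=3ms: backlog = 1
  query t=15ms: backlog = 1
  query t=19ms: backlog = 3

Answer: 1 2 1 1 3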